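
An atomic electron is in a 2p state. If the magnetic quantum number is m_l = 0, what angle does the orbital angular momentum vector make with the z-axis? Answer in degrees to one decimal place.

For 2p, l = 1.
|L| = ℏ√(l(l+1)) = √2 ℏ.
L_z = m_l ℏ = 0ℏ.
cos θ = L_z/|L| = 0/√2, so θ ≈ 90.0°.

θ ≈ 90.0°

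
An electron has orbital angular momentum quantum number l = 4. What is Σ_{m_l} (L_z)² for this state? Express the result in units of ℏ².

Σ(L_z)² = 60 ℏ²

The allowed m_l values are -4, -3, -2, -1, 0, 1, 2, 3, 4.
Summing m² from −4 to 4: Σ m_l² = 60.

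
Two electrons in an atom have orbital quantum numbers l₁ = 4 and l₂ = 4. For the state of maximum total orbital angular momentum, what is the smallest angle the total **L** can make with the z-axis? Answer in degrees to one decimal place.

L runs from |4 − 4| = 0 to 4 + 4 = 8.
L ∈ {0, 1, 2, 3, 4, 5, 6, 7, 8}.
The maximum is L = 8, with |L_tot| = ℏ√(8·9) = 6√2 ℏ.
The minimum angle with z is arccos(8/√72) ≈ 19.5°.

θ_min ≈ 19.5°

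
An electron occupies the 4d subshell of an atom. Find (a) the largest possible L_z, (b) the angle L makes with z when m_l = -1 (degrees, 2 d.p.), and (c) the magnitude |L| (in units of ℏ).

The 4d subshell has l = 2.
L_z,max = lℏ = 2ℏ.
For m_l = -1: cos θ = -1/√6, θ ≈ 114.09°.
|L| = ℏ√(2·3) = √6 ℏ ≈ 2.449ℏ.

L_z,max = 2ℏ; θ(m_l=-1) ≈ 114.09°; |L| = √6 ℏ ≈ 2.449ℏ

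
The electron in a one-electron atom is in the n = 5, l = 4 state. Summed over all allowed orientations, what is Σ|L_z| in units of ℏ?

Σ|L_z| = 20 ℏ

m_l runs from −4 to 4, i.e. {-4, -3, -2, -1, 0, 1, 2, 3, 4}.
Σ|m_l| = 2·4(4+1)/2 = 20.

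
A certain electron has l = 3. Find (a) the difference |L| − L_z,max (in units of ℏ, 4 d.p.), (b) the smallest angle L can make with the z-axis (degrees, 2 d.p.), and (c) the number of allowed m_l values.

|L|−L_z,max ≈ 0.4641ℏ; θ_min ≈ 30.00°; 7 values

|L| − L_z,max = (2√3 − 3)ℏ ≈ 0.4641ℏ.
cos θ_min = 3/√12, so θ_min ≈ 30.00°.
There are 2l+1 = 7 values of m_l.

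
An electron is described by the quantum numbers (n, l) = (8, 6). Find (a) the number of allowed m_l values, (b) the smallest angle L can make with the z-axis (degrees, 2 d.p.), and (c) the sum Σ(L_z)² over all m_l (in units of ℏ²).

There are 2l+1 = 13 values of m_l.
cos θ_min = 6/√42, so θ_min ≈ 22.21°.
Σ m_l² = 182, so Σ(L_z)² = 182 ℏ².

13 values; θ_min ≈ 22.21°; Σ(L_z)² = 182 ℏ²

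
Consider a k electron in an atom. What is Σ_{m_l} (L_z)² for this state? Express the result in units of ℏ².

For a k orbital, l = 7.
The allowed m_l values are -7, -6, -5, -4, -3, -2, -1, 0, 1, 2, 3, 4, 5, 6, 7.
Summing m² from −7 to 7: Σ m_l² = 280.

Σ(L_z)² = 280 ℏ²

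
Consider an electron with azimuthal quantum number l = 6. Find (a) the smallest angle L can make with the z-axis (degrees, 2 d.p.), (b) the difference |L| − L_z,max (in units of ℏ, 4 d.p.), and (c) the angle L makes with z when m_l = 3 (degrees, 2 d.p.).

θ_min ≈ 22.21°; |L|−L_z,max ≈ 0.4807ℏ; θ(m_l=3) ≈ 62.42°

cos θ_min = 6/√42, so θ_min ≈ 22.21°.
|L| − L_z,max = (√42 − 6)ℏ ≈ 0.4807ℏ.
For m_l = 3: cos θ = 3/√42, θ ≈ 62.42°.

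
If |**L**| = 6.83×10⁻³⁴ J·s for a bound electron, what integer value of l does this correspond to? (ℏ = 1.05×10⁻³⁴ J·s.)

Dividing by ℏ: |L|/ℏ ≈ 6.505.
(|L|/ℏ)² = l(l+1) ≈ 42.31 ⇒ l = 6.

l = 6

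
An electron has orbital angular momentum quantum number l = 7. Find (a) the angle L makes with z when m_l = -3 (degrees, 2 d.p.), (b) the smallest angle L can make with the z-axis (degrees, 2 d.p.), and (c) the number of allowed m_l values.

θ(m_l=-3) ≈ 113.63°; θ_min ≈ 20.70°; 15 values

For m_l = -3: cos θ = -3/√56, θ ≈ 113.63°.
cos θ_min = 7/√56, so θ_min ≈ 20.70°.
There are 2l+1 = 15 values of m_l.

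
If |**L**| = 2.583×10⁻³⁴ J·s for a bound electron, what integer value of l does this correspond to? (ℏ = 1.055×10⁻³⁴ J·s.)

l = 2

|L|/ℏ = (2.583×10⁻³⁴)/(1.055×10⁻³⁴) ≈ 2.448.
Set l(l+1) = 5.99; the integer solution is l = 2.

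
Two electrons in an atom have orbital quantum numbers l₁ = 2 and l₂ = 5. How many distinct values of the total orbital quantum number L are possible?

5

L runs from |2 − 5| = 3 to 2 + 5 = 7.
Allowed values: L = 3, 4, 5, 6, 7.
That is 5 values.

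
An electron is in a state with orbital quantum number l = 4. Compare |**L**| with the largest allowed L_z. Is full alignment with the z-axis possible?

|L| = 2√5 ℏ ≈ 4.4721ℏ, while L_z,max = lℏ = 4ℏ.
Since |L| > L_z,max, the vector can never point exactly along z; the closest it comes is θ_min = arccos(4/√20) ≈ 26.6°.

No: L_z,max = 4ℏ < |L| = 2√5 ℏ ≈ 4.472ℏ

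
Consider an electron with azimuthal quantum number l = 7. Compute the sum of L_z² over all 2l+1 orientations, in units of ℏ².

Σ(L_z)² = 280 ℏ²

The allowed m_l values are -7, -6, -5, -4, -3, -2, -1, 0, 1, 2, 3, 4, 5, 6, 7.
Summing m² from −7 to 7: Σ m_l² = 280.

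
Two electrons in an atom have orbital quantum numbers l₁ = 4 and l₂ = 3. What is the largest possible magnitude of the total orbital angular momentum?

By the triangle rule, |l₁ − l₂| ≤ L ≤ l₁ + l₂.
L ∈ {1, 2, 3, 4, 5, 6, 7}.
The largest magnitude corresponds to L = 7: |L_tot| = ℏ√(7·8) = 2√14 ℏ.

|L_tot|_max = 2√14 ℏ ≈ 7.483ℏ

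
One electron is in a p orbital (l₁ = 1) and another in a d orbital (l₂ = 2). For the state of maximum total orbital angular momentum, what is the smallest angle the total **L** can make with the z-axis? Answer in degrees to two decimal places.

L runs from |1 − 2| = 1 to 1 + 2 = 3.
So L can be 1, 2, 3.
The maximum is L = 3, with |L_tot| = ℏ√(3·4) = 2√3 ℏ.
The minimum angle with z is arccos(3/√12) ≈ 30.00°.

θ_min ≈ 30.00°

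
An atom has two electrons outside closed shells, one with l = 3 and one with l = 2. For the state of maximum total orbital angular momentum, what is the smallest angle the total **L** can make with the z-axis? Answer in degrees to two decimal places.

The total orbital quantum number L ranges from |l₁ − l₂| to l₁ + l₂ in integer steps.
L ∈ {1, 2, 3, 4, 5}.
The maximum is L = 5, with |L_tot| = ℏ√(5·6) = √30 ℏ.
The minimum angle with z is arccos(5/√30) ≈ 24.09°.

θ_min ≈ 24.09°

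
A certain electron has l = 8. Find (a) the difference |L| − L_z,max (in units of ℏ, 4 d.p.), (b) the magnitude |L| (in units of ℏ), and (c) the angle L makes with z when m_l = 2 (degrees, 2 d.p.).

|L| − L_z,max = (6√2 − 8)ℏ ≈ 0.4853ℏ.
|L| = ℏ√(8·9) = 6√2 ℏ ≈ 8.485ℏ.
For m_l = 2: cos θ = 2/√72, θ ≈ 76.37°.

|L|−L_z,max ≈ 0.4853ℏ; |L| = 6√2 ℏ ≈ 8.485ℏ; θ(m_l=2) ≈ 76.37°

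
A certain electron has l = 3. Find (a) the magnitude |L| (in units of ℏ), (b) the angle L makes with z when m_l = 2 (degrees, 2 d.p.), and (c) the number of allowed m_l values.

|L| = 2√3 ℏ ≈ 3.464ℏ; θ(m_l=2) ≈ 54.74°; 7 values

|L| = ℏ√(3·4) = 2√3 ℏ ≈ 3.464ℏ.
For m_l = 2: cos θ = 2/√12, θ ≈ 54.74°.
There are 2l+1 = 7 values of m_l.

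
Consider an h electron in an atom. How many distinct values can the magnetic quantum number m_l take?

The letter h corresponds to l = 5.
The number of m_l values is 2l + 1 = 2·5 + 1 = 11.

11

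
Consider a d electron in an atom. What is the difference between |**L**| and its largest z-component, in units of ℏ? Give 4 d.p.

|L| − L_z,max ≈ 0.4495ℏ

A d state has l = 2.
|L| = √6 ℏ ≈ 2.4495ℏ, while L_z,max = lℏ = 2ℏ.
The difference is (√6 − 2)ℏ ≈ 0.4495ℏ.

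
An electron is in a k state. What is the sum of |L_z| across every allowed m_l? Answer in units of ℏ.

The letter k corresponds to l = 7.
The allowed m_l values are -7, -6, -5, -4, -3, -2, -1, 0, 1, 2, 3, 4, 5, 6, 7.
Σ|m_l| = 2·7(7+1)/2 = 56.

Σ|L_z| = 56 ℏ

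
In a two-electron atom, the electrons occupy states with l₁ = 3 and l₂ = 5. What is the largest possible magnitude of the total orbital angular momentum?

Angular momentum addition gives L = |l₁ − l₂|, …, l₁ + l₂.
L ∈ {2, 3, 4, 5, 6, 7, 8}.
The largest magnitude corresponds to L = 8: |L_tot| = ℏ√(8·9) = 6√2 ℏ.

|L_tot|_max = 6√2 ℏ ≈ 8.485ℏ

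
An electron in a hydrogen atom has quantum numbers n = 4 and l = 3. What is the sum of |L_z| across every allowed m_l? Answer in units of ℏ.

The allowed m_l values are -3, -2, -1, 0, 1, 2, 3.
Σ|m_l| = l(l+1) = 12.

Σ|L_z| = 12 ℏ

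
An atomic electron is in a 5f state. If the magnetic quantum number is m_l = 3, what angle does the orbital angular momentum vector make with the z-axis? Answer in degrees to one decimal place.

θ ≈ 30.0°

The 5f subshell has l = 3.
|L| = ℏ√(l(l+1)) = 2√3 ℏ.
L_z = m_l ℏ = 3ℏ.
cos θ = L_z/|L| = 3/√12, so θ ≈ 30.0°.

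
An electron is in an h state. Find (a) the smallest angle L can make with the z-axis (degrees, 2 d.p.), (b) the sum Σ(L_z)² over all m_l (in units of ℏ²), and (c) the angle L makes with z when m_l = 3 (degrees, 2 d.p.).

The letter h corresponds to l = 5.
cos θ_min = 5/√30, so θ_min ≈ 24.09°.
Σ m_l² = 110, so Σ(L_z)² = 110 ℏ².
For m_l = 3: cos θ = 3/√30, θ ≈ 56.79°.

θ_min ≈ 24.09°; Σ(L_z)² = 110 ℏ²; θ(m_l=3) ≈ 56.79°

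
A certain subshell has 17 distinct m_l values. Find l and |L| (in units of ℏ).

l = 8, |L| = 6√2 ℏ ≈ 8.485ℏ

17 = 2l + 1, so l = (17−1)/2 = 8.
Then |L| = √(l(l+1)) ℏ = 6√2 ℏ.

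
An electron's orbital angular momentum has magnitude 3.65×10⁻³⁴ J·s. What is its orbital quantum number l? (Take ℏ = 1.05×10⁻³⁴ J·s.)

l = 3

Dividing by ℏ: |L|/ℏ ≈ 3.476.
(|L|/ℏ)² = l(l+1) ≈ 12.08 ⇒ l = 3.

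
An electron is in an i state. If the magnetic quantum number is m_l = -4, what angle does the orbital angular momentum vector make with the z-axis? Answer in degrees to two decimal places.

For an i orbital, l = 6.
|L| = √(l(l+1)) ℏ = √42 ℏ.
L_z = m_l ℏ = −4ℏ.
cos θ = L_z/|L| = -4/√42, so θ ≈ 128.11°.

θ ≈ 128.11°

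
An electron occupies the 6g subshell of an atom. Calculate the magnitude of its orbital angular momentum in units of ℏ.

The 6g subshell has l = 4.
|L| = ℏ√(l(l+1)) = ℏ√(4·5) = 2√5 ℏ

|L| = 2√5 ℏ ≈ 4.472ℏ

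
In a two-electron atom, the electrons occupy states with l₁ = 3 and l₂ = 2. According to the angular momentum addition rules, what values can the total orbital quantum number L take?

L = 1, 2, 3, 4, 5

The total orbital quantum number L ranges from |l₁ − l₂| to l₁ + l₂ in integer steps.
L ∈ {1, 2, 3, 4, 5}.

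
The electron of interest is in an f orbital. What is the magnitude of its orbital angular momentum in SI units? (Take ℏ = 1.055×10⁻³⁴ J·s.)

For an f orbital, l = 3.
|L| = ℏ√(l(l+1)) = ℏ√(3·4) = 2√3 ℏ
Numerically, |L| = 3.464 × (1.055×10⁻³⁴ J·s) = 3.655×10⁻³⁴ J·s.

|L| = 3.655×10⁻³⁴ J·s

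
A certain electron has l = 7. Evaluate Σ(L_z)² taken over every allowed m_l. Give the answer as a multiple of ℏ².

Σ(L_z)² = 280 ℏ²

m_l runs from −7 to 7, i.e. {-7, -6, -5, -4, -3, -2, -1, 0, 1, 2, 3, 4, 5, 6, 7}.
Σ m_l² = l(l+1)(2l+1)/3 = 7·8·15/3 = 280.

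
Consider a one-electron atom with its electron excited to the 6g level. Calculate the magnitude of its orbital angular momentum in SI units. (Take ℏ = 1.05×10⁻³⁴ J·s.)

|L| = 4.70×10⁻³⁴ J·s

The 6g level has l = 4.
|L| = ℏ√(l(l+1)) = ℏ√(4·5) = 2√5 ℏ
Numerically, |L| = 4.472 × (1.05×10⁻³⁴ J·s) = 4.70×10⁻³⁴ J·s.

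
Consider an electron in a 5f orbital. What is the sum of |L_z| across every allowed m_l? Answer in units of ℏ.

For 5f, l = 3.
The allowed m_l values are -3, -2, -1, 0, 1, 2, 3.
Σ|m_l| = 2·3(3+1)/2 = 12.

Σ|L_z| = 12 ℏ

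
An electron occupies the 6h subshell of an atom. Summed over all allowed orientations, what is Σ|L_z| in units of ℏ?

For 6h, l = 5.
The allowed m_l values are -5, -4, -3, -2, -1, 0, 1, 2, 3, 4, 5.
Σ|m_l| = 2·5(5+1)/2 = 30.

Σ|L_z| = 30 ℏ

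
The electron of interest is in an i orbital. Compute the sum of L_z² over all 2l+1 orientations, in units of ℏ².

An i state has l = 6.
The allowed m_l values are -6, -5, -4, -3, -2, -1, 0, 1, 2, 3, 4, 5, 6.
Σ m_l² = l(l+1)(2l+1)/3 = 6·7·13/3 = 182.

Σ(L_z)² = 182 ℏ²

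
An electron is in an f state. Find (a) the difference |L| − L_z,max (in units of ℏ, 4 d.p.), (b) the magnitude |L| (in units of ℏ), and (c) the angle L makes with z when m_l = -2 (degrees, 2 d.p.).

|L|−L_z,max ≈ 0.4641ℏ; |L| = 2√3 ℏ ≈ 3.464ℏ; θ(m_l=-2) ≈ 125.26°

F corresponds to l = 3.
|L| − L_z,max = (2√3 − 3)ℏ ≈ 0.4641ℏ.
|L| = ℏ√(3·4) = 2√3 ℏ ≈ 3.464ℏ.
For m_l = -2: cos θ = -2/√12, θ ≈ 125.26°.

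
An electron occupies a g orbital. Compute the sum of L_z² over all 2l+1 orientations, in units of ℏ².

Σ(L_z)² = 60 ℏ²

For a g orbital, l = 4.
m_l ∈ {-4, -3, -2, -1, 0, 1, 2, 3, 4}.
Summing m² from −4 to 4: Σ m_l² = 60.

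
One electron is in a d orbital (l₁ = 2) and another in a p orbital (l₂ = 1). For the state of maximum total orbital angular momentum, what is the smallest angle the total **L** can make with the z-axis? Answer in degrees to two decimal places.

θ_min ≈ 30.00°

The total orbital quantum number L ranges from |l₁ − l₂| to l₁ + l₂ in integer steps.
So L can be 1, 2, 3.
The maximum is L = 3, with |L_tot| = ℏ√(3·4) = 2√3 ℏ.
The minimum angle with z is arccos(3/√12) ≈ 30.00°.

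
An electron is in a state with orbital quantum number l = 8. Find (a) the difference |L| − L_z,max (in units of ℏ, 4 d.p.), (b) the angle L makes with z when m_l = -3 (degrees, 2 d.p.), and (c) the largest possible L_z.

|L|−L_z,max ≈ 0.4853ℏ; θ(m_l=-3) ≈ 110.70°; L_z,max = 8ℏ

|L| − L_z,max = (6√2 − 8)ℏ ≈ 0.4853ℏ.
For m_l = -3: cos θ = -3/√72, θ ≈ 110.70°.
L_z,max = lℏ = 8ℏ.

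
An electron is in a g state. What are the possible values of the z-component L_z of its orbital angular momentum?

L_z ∈ {−4ℏ, −3ℏ, −2ℏ, −ℏ, 0, ℏ, 2ℏ, 3ℏ, 4ℏ}

A g state has l = 4.
L_z = m_l ℏ with m_l ranging from −l to +l in integer steps.
For l = 4: m_l ∈ {-4, -3, -2, -1, 0, 1, 2, 3, 4}.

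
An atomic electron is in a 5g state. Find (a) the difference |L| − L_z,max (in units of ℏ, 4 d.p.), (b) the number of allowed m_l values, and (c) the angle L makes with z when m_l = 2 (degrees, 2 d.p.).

The 5g subshell has l = 4.
|L| − L_z,max = (2√5 − 4)ℏ ≈ 0.4721ℏ.
There are 2l+1 = 9 values of m_l.
For m_l = 2: cos θ = 2/√20, θ ≈ 63.43°.

|L|−L_z,max ≈ 0.4721ℏ; 9 values; θ(m_l=2) ≈ 63.43°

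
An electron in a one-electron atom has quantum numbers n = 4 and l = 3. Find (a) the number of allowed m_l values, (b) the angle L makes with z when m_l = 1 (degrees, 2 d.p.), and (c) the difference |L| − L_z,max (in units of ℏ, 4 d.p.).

There are 2l+1 = 7 values of m_l.
For m_l = 1: cos θ = 1/√12, θ ≈ 73.22°.
|L| − L_z,max = (2√3 − 3)ℏ ≈ 0.4641ℏ.

7 values; θ(m_l=1) ≈ 73.22°; |L|−L_z,max ≈ 0.4641ℏ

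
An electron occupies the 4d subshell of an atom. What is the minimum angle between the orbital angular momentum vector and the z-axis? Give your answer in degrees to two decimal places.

4d means n = 4, l = 2.
|L| = √(l(l+1)) ℏ = √6 ℏ.
The smallest angle corresponds to the largest L_z, i.e. m_l = l = 2, giving L_z = 2ℏ.
cos θ_min = 2/√6, so θ_min ≈ 35.26°.

θ_min ≈ 35.26°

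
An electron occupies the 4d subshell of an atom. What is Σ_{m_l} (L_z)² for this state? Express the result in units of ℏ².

Σ(L_z)² = 10 ℏ²

4d means n = 4, l = 2.
m_l runs from −2 to 2, i.e. {-2, -1, 0, 1, 2}.
Summing m² from −2 to 2: Σ m_l² = 10.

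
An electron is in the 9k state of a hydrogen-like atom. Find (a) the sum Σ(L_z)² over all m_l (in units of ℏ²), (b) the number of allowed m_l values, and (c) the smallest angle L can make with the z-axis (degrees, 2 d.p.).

For 9k, l = 7.
Σ m_l² = 280, so Σ(L_z)² = 280 ℏ².
There are 2l+1 = 15 values of m_l.
cos θ_min = 7/√56, so θ_min ≈ 20.70°.

Σ(L_z)² = 280 ℏ²; 15 values; θ_min ≈ 20.70°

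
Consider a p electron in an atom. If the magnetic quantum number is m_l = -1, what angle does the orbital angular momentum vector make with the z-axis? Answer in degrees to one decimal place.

A p state has l = 1.
|L| = ℏ√(l(l+1)) = √2 ℏ.
L_z = m_l ℏ = −1ℏ.
cos θ = L_z/|L| = -1/√2, so θ ≈ 135.0°.

θ ≈ 135.0°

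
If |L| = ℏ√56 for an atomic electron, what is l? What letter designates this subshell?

l = 7 (k orbital)

(|L|/ℏ)² = l(l+1) = 56.
l² + l − 56 = 0 ⇒ l = 7.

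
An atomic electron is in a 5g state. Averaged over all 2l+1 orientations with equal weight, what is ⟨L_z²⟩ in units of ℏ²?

⟨L_z²⟩ = 6.667 ℏ²

5g means n = 5, l = 4.
m_l runs from −4 to 4, i.e. {-4, -3, -2, -1, 0, 1, 2, 3, 4}.
⟨L_z²⟩ = ℏ²·l(l+1)/3 = 6.667ℏ².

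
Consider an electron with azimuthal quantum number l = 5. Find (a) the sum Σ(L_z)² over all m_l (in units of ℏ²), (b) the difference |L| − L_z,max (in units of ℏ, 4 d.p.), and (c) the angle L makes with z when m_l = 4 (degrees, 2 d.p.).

Σ m_l² = 110, so Σ(L_z)² = 110 ℏ².
|L| − L_z,max = (√30 − 5)ℏ ≈ 0.4772ℏ.
For m_l = 4: cos θ = 4/√30, θ ≈ 43.09°.

Σ(L_z)² = 110 ℏ²; |L|−L_z,max ≈ 0.4772ℏ; θ(m_l=4) ≈ 43.09°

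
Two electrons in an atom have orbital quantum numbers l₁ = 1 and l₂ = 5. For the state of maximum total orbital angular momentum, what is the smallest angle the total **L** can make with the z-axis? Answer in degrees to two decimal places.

The total orbital quantum number L ranges from |l₁ − l₂| to l₁ + l₂ in integer steps.
So L can be 4, 5, 6.
The maximum is L = 6, with |L_tot| = ℏ√(6·7) = √42 ℏ.
The minimum angle with z is arccos(6/√42) ≈ 22.21°.

θ_min ≈ 22.21°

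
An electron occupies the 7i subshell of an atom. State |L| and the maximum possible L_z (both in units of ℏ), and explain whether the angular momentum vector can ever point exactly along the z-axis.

No: L_z,max = 6ℏ < |L| = √42 ℏ ≈ 6.481ℏ

7i means n = 7, l = 6.
|L| = √42 ℏ ≈ 6.4807ℏ, while L_z,max = lℏ = 6ℏ.
Since |L| > L_z,max, the vector can never point exactly along z; the closest it comes is θ_min = arccos(6/√42) ≈ 22.2°.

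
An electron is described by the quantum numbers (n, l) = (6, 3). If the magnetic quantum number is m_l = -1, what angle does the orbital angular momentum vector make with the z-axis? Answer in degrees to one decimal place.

θ ≈ 106.8°

|L| = √(l(l+1)) ℏ = 2√3 ℏ.
L_z = m_l ℏ = −1ℏ.
cos θ = L_z/|L| = -1/√12, so θ ≈ 106.8°.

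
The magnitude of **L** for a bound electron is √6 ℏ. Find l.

|L| = ℏ√(l(l+1)), so l(l+1) = 6.
The positive root is l = 2.

l = 2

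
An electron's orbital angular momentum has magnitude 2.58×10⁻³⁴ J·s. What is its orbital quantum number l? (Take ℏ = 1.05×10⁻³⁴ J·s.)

l = 2

In units of ℏ, |L| ≈ 2.457.
l(l+1) ≈ 2.457² ≈ 6.04, so l = 2.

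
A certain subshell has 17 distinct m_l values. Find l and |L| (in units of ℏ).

l = 8, |L| = 6√2 ℏ ≈ 8.485ℏ

Since there are 2l+1 = 17 values of m_l, l = 8.
|L| = ℏ√(l(l+1)) = ℏ√(8·9) = 6√2 ℏ.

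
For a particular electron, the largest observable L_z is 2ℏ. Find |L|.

Since max m_l = l, l = 2.
|L| = √(l(l+1)) ℏ = √6 ℏ.

|L| = √6 ℏ ≈ 2.449ℏ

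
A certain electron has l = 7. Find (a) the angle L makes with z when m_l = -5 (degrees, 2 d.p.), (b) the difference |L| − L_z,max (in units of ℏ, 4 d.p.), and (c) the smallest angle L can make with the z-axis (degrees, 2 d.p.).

For m_l = -5: cos θ = -5/√56, θ ≈ 131.92°.
|L| − L_z,max = (2√14 − 7)ℏ ≈ 0.4833ℏ.
cos θ_min = 7/√56, so θ_min ≈ 20.70°.

θ(m_l=-5) ≈ 131.92°; |L|−L_z,max ≈ 0.4833ℏ; θ_min ≈ 20.70°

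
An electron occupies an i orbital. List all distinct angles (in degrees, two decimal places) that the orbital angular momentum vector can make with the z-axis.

An i state has l = 6.
|L|² = l(l+1)ℏ² = 42ℏ², so |L| = √42 ℏ.
cos θ = m_l/√42 for each m_l ∈ {-6, -5, -4, -3, -2, -1, 0, 1, 2, 3, 4, 5, 6}.

θ ∈ {22.21°, 39.51°, 51.89°, 62.42°, 72.02°, 81.12°, 90.00°, 98.88°, 107.98°, 117.58°, 128.11°, 140.49°, 157.79°}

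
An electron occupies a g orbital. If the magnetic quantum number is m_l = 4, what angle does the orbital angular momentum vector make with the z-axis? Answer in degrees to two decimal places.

The letter g corresponds to l = 4.
|L|² = l(l+1)ℏ² = 20ℏ², so |L| = 2√5 ℏ.
L_z = m_l ℏ = 4ℏ.
cos θ = L_z/|L| = 4/√20, so θ ≈ 26.57°.

θ ≈ 26.57°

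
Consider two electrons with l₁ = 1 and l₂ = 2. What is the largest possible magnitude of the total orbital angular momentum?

Angular momentum addition gives L = |l₁ − l₂|, …, l₁ + l₂.
Allowed values: L = 1, 2, 3.
The largest magnitude corresponds to L = 3: |L_tot| = ℏ√(3·4) = 2√3 ℏ.

|L_tot|_max = 2√3 ℏ ≈ 3.464ℏ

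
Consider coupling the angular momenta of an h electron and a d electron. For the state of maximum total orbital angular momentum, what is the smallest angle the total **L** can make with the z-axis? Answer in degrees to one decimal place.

θ_min ≈ 20.7°

L runs from |5 − 2| = 3 to 5 + 2 = 7.
So L can be 3, 4, 5, 6, 7.
The maximum is L = 7, with |L_tot| = ℏ√(7·8) = 2√14 ℏ.
The minimum angle with z is arccos(7/√56) ≈ 20.7°.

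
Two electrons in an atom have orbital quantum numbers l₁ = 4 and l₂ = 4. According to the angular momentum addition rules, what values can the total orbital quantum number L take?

L = 0, 1, 2, 3, 4, 5, 6, 7, 8

The total orbital quantum number L ranges from |l₁ − l₂| to l₁ + l₂ in integer steps.
L ∈ {0, 1, 2, 3, 4, 5, 6, 7, 8}.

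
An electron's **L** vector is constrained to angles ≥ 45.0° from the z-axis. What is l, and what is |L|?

l = 1, |L| = √2 ℏ ≈ 1.414ℏ

At minimum angle, m_l = l, so cos θ = l/√(l(l+1)); cos²θ = l/(l+1) = 0.5000.
Solving: l = 1.
Then |L| = ℏ√(1·2) = √2 ℏ.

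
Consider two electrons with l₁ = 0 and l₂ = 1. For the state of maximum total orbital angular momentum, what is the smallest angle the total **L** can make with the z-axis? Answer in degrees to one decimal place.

Angular momentum addition gives L = |l₁ − l₂|, …, l₁ + l₂.
So L can be 1.
The maximum is L = 1, with |L_tot| = ℏ√(1·2) = √2 ℏ.
The minimum angle with z is arccos(1/√2) ≈ 45.0°.

θ_min ≈ 45.0°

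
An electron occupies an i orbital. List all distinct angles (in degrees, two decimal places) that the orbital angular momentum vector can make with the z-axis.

The letter i corresponds to l = 6.
|L|² = l(l+1)ℏ² = 42ℏ², so |L| = √42 ℏ.
cos θ = m_l/√42 for each m_l ∈ {-6, -5, -4, -3, -2, -1, 0, 1, 2, 3, 4, 5, 6}.

θ ∈ {22.21°, 39.51°, 51.89°, 62.42°, 72.02°, 81.12°, 90.00°, 98.88°, 107.98°, 117.58°, 128.11°, 140.49°, 157.79°}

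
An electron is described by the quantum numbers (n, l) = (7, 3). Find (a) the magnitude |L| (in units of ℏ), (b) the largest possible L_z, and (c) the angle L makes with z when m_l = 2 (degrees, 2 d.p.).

|L| = 2√3 ℏ ≈ 3.464ℏ; L_z,max = 3ℏ; θ(m_l=2) ≈ 54.74°

|L| = ℏ√(3·4) = 2√3 ℏ ≈ 3.464ℏ.
L_z,max = lℏ = 3ℏ.
For m_l = 2: cos θ = 2/√12, θ ≈ 54.74°.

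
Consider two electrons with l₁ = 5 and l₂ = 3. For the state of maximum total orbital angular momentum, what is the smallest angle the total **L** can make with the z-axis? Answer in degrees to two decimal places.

By the triangle rule, |l₁ − l₂| ≤ L ≤ l₁ + l₂.
Allowed values: L = 2, 3, 4, 5, 6, 7, 8.
The maximum is L = 8, with |L_tot| = ℏ√(8·9) = 6√2 ℏ.
The minimum angle with z is arccos(8/√72) ≈ 19.47°.

θ_min ≈ 19.47°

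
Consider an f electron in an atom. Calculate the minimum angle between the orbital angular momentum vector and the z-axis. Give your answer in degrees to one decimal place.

For an f orbital, l = 3.
|L| = ℏ√(l(l+1)) = 2√3 ℏ.
The smallest angle corresponds to the largest L_z, i.e. m_l = l = 3, giving L_z = 3ℏ.
cos θ_min = 3/√12, so θ_min ≈ 30.0°.

θ_min ≈ 30.0°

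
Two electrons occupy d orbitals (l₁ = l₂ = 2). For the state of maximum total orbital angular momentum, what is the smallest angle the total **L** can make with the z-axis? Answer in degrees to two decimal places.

θ_min ≈ 26.57°

The total orbital quantum number L ranges from |l₁ − l₂| to l₁ + l₂ in integer steps.
Allowed values: L = 0, 1, 2, 3, 4.
The maximum is L = 4, with |L_tot| = ℏ√(4·5) = 2√5 ℏ.
The minimum angle with z is arccos(4/√20) ≈ 26.57°.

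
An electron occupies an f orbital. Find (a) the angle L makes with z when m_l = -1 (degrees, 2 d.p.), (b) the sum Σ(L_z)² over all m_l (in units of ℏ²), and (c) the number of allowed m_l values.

An f state has l = 3.
For m_l = -1: cos θ = -1/√12, θ ≈ 106.78°.
Σ m_l² = 28, so Σ(L_z)² = 28 ℏ².
There are 2l+1 = 7 values of m_l.

θ(m_l=-1) ≈ 106.78°; Σ(L_z)² = 28 ℏ²; 7 values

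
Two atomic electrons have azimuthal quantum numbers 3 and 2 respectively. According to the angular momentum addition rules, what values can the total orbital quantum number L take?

L = 1, 2, 3, 4, 5

The total orbital quantum number L ranges from |l₁ − l₂| to l₁ + l₂ in integer steps.
Allowed values: L = 1, 2, 3, 4, 5.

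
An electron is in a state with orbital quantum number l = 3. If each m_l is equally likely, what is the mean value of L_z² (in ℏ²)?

m_l runs from −3 to 3, i.e. {-3, -2, -1, 0, 1, 2, 3}.
Average of L_z² over 7 states: 28/7 ℏ² = 4 ℏ².

⟨L_z²⟩ = 4 ℏ²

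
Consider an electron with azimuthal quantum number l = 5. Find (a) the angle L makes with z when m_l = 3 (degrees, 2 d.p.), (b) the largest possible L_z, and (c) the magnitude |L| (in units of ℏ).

θ(m_l=3) ≈ 56.79°; L_z,max = 5ℏ; |L| = √30 ℏ ≈ 5.477ℏ

For m_l = 3: cos θ = 3/√30, θ ≈ 56.79°.
L_z,max = lℏ = 5ℏ.
|L| = ℏ√(5·6) = √30 ℏ ≈ 5.477ℏ.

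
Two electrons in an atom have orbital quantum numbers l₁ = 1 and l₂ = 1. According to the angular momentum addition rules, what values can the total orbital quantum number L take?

L = 0, 1, 2

The total orbital quantum number L ranges from |l₁ − l₂| to l₁ + l₂ in integer steps.
L ∈ {0, 1, 2}.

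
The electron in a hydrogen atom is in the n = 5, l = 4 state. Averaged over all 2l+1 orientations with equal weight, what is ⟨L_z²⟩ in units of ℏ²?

m_l ∈ {-4, -3, -2, -1, 0, 1, 2, 3, 4}.
⟨L_z²⟩ = ℏ²·l(l+1)/3 = 6.667ℏ².

⟨L_z²⟩ = 6.667 ℏ²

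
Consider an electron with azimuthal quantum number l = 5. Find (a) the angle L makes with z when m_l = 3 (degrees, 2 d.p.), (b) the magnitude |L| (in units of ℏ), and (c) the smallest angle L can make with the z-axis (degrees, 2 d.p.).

For m_l = 3: cos θ = 3/√30, θ ≈ 56.79°.
|L| = ℏ√(5·6) = √30 ℏ ≈ 5.477ℏ.
cos θ_min = 5/√30, so θ_min ≈ 24.09°.

θ(m_l=3) ≈ 56.79°; |L| = √30 ℏ ≈ 5.477ℏ; θ_min ≈ 24.09°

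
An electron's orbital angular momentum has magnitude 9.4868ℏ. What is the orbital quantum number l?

l = 9

(|L|/ℏ)² = l(l+1) = 90.
The positive root is l = 9.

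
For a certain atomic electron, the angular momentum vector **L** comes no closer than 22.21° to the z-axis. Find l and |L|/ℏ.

cos²θ_min = l/(l+1) = 0.8571.
l = cos²θ/sin²θ ≈ 6.
Then |L| = ℏ√(6·7) = √42 ℏ.

l = 6, |L| = √42 ℏ ≈ 6.481ℏ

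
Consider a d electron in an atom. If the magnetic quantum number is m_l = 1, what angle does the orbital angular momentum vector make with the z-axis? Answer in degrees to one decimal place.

D corresponds to l = 2.
|L| = ℏ√(l(l+1)) = √6 ℏ.
L_z = m_l ℏ = 1ℏ.
cos θ = L_z/|L| = 1/√6, so θ ≈ 65.9°.

θ ≈ 65.9°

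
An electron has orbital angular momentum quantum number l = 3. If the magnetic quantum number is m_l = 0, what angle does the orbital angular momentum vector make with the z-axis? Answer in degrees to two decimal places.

|L| = ℏ√(l(l+1)) = 2√3 ℏ.
L_z = m_l ℏ = 0ℏ.
cos θ = L_z/|L| = 0/√12, so θ ≈ 90.00°.

θ ≈ 90.00°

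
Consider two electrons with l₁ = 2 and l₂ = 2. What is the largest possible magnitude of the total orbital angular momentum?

|L_tot|_max = 2√5 ℏ ≈ 4.472ℏ

Angular momentum addition gives L = |l₁ − l₂|, …, l₁ + l₂.
Allowed values: L = 0, 1, 2, 3, 4.
The largest magnitude corresponds to L = 4: |L_tot| = ℏ√(4·5) = 2√5 ℏ.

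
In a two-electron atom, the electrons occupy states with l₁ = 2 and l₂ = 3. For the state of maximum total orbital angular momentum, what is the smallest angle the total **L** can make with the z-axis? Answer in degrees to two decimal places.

θ_min ≈ 24.09°

Angular momentum addition gives L = |l₁ − l₂|, …, l₁ + l₂.
L ∈ {1, 2, 3, 4, 5}.
The maximum is L = 5, with |L_tot| = ℏ√(5·6) = √30 ℏ.
The minimum angle with z is arccos(5/√30) ≈ 24.09°.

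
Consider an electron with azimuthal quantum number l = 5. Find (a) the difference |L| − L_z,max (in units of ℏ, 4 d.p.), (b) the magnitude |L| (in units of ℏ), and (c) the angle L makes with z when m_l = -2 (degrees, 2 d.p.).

|L| − L_z,max = (√30 − 5)ℏ ≈ 0.4772ℏ.
|L| = ℏ√(5·6) = √30 ℏ ≈ 5.477ℏ.
For m_l = -2: cos θ = -2/√30, θ ≈ 111.42°.

|L|−L_z,max ≈ 0.4772ℏ; |L| = √30 ℏ ≈ 5.477ℏ; θ(m_l=-2) ≈ 111.42°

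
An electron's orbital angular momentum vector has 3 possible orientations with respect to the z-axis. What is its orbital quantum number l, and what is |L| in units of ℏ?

2l + 1 = 3 ⇒ l = 1.
Then |L| = √(l(l+1)) ℏ = √2 ℏ.

l = 1, |L| = √2 ℏ ≈ 1.414ℏ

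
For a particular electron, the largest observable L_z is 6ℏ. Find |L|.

Since max m_l = l, l = 6.
Then |L| = ℏ√(6·7) = √42 ℏ.

|L| = √42 ℏ ≈ 6.481ℏ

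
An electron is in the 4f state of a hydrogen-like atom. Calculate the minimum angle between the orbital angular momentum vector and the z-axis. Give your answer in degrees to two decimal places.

For 4f, l = 3.
|L| = √(l(l+1)) ℏ = 2√3 ℏ.
The smallest angle corresponds to the largest L_z, i.e. m_l = l = 3, giving L_z = 3ℏ.
cos θ_min = 3/√12, so θ_min ≈ 30.00°.

θ_min ≈ 30.00°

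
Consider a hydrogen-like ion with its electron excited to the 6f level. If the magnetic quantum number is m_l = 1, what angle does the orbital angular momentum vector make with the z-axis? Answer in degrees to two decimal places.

The 6f level has l = 3.
|L| = √(l(l+1)) ℏ = 2√3 ℏ.
L_z = m_l ℏ = 1ℏ.
cos θ = L_z/|L| = 1/√12, so θ ≈ 73.22°.

θ ≈ 73.22°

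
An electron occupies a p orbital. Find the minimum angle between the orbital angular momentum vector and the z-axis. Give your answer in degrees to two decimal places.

θ_min ≈ 45.00°

The letter p corresponds to l = 1.
|L| = √(l(l+1)) ℏ = √2 ℏ.
The smallest angle corresponds to the largest L_z, i.e. m_l = l = 1, giving L_z = 1ℏ.
cos θ_min = 1/√2, so θ_min ≈ 45.00°.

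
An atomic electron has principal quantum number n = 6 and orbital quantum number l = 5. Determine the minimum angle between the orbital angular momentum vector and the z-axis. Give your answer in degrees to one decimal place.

θ_min ≈ 24.1°

|L|² = l(l+1)ℏ² = 30ℏ², so |L| = √30 ℏ.
The smallest angle corresponds to the largest L_z, i.e. m_l = l = 5, giving L_z = 5ℏ.
cos θ_min = 5/√30, so θ_min ≈ 24.1°.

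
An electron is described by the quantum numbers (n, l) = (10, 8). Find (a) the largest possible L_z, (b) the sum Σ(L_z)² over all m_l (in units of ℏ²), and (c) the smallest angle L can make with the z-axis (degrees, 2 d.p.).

L_z,max = lℏ = 8ℏ.
Σ m_l² = 408, so Σ(L_z)² = 408 ℏ².
cos θ_min = 8/√72, so θ_min ≈ 19.47°.

L_z,max = 8ℏ; Σ(L_z)² = 408 ℏ²; θ_min ≈ 19.47°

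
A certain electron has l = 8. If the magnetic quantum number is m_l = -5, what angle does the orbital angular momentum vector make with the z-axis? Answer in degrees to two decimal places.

θ ≈ 126.10°

|L| = ℏ√(l(l+1)) = 6√2 ℏ.
L_z = m_l ℏ = −5ℏ.
cos θ = L_z/|L| = -5/√72, so θ ≈ 126.10°.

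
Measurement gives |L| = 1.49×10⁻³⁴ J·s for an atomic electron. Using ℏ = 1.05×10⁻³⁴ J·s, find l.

In units of ℏ, |L| ≈ 1.419.
l(l+1) ≈ 1.419² ≈ 2.01, so l = 1.

l = 1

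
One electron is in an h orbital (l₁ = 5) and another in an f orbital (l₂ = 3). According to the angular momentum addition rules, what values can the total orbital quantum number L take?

L runs from |5 − 3| = 2 to 5 + 3 = 8.
Allowed values: L = 2, 3, 4, 5, 6, 7, 8.

L = 2, 3, 4, 5, 6, 7, 8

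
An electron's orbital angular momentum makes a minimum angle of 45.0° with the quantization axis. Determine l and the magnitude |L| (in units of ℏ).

l = 1, |L| = √2 ℏ ≈ 1.414ℏ

At minimum angle, m_l = l, so cos θ = l/√(l(l+1)); cos²θ = l/(l+1) = 0.5000.
Solving: l = 1.
Then |L| = ℏ√(1·2) = √2 ℏ.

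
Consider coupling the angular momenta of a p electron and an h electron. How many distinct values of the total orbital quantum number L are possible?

3

L runs from |1 − 5| = 4 to 1 + 5 = 6.
So L can be 4, 5, 6.
That is 3 values.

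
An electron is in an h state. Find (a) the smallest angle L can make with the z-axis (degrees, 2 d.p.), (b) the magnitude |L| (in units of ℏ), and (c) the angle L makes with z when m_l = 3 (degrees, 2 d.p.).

θ_min ≈ 24.09°; |L| = √30 ℏ ≈ 5.477ℏ; θ(m_l=3) ≈ 56.79°

For an h orbital, l = 5.
cos θ_min = 5/√30, so θ_min ≈ 24.09°.
|L| = ℏ√(5·6) = √30 ℏ ≈ 5.477ℏ.
For m_l = 3: cos θ = 3/√30, θ ≈ 56.79°.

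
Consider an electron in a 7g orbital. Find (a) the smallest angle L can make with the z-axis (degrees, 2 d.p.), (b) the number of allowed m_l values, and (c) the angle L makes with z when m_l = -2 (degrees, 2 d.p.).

7g means n = 7, l = 4.
cos θ_min = 4/√20, so θ_min ≈ 26.57°.
There are 2l+1 = 9 values of m_l.
For m_l = -2: cos θ = -2/√20, θ ≈ 116.57°.

θ_min ≈ 26.57°; 9 values; θ(m_l=-2) ≈ 116.57°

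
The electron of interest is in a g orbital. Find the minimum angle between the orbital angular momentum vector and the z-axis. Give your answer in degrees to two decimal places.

θ_min ≈ 26.57°

For a g orbital, l = 4.
|L|² = l(l+1)ℏ² = 20ℏ², so |L| = 2√5 ℏ.
The smallest angle corresponds to the largest L_z, i.e. m_l = l = 4, giving L_z = 4ℏ.
cos θ_min = 4/√20, so θ_min ≈ 26.57°.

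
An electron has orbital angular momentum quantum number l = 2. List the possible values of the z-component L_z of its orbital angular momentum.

L_z ∈ {−2ℏ, −ℏ, 0, ℏ, 2ℏ}

L_z = m_l ℏ with m_l ranging from −l to +l in integer steps.
For l = 2: m_l ∈ {-2, -1, 0, 1, 2}.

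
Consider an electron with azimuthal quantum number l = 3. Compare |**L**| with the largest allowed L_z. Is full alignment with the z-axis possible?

No: L_z,max = 3ℏ < |L| = 2√3 ℏ ≈ 3.464ℏ

|L| = 2√3 ℏ ≈ 3.4641ℏ, while L_z,max = lℏ = 3ℏ.
Since |L| > L_z,max, the vector can never point exactly along z; the closest it comes is θ_min = arccos(3/√12) ≈ 30.0°.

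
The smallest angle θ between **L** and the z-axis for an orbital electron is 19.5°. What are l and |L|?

l = 8, |L| = 6√2 ℏ ≈ 8.485ℏ

cos²θ_min = l/(l+1) = 0.8886.
l = cos²θ/sin²θ ≈ 8.
Then |L| = ℏ√(8·9) = 6√2 ℏ.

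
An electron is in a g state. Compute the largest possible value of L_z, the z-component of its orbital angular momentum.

L_z,max = 4ℏ

For a g orbital, l = 4.
L_z = m_l ℏ with m_l ∈ {−4, …, 4}; the maximum is m_l = 4.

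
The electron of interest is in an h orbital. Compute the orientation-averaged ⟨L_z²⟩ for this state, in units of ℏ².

⟨L_z²⟩ = 10 ℏ²

The letter h corresponds to l = 5.
The allowed m_l values are -5, -4, -3, -2, -1, 0, 1, 2, 3, 4, 5.
⟨L_z²⟩ = ℏ²·(Σ m_l²)/(2l+1) = ℏ²·110/11 = 10ℏ².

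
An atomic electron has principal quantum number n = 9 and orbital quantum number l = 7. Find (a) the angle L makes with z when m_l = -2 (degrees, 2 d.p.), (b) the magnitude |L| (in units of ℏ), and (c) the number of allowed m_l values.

For m_l = -2: cos θ = -2/√56, θ ≈ 105.50°.
|L| = ℏ√(7·8) = 2√14 ℏ ≈ 7.483ℏ.
There are 2l+1 = 15 values of m_l.

θ(m_l=-2) ≈ 105.50°; |L| = 2√14 ℏ ≈ 7.483ℏ; 15 values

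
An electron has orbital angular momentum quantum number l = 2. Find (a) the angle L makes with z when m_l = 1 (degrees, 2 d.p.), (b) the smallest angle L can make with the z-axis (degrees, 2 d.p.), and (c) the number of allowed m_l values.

θ(m_l=1) ≈ 65.91°; θ_min ≈ 35.26°; 5 values

For m_l = 1: cos θ = 1/√6, θ ≈ 65.91°.
cos θ_min = 2/√6, so θ_min ≈ 35.26°.
There are 2l+1 = 5 values of m_l.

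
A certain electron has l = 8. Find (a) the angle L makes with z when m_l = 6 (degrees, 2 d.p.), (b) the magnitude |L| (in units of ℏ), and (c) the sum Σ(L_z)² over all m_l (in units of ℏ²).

θ(m_l=6) ≈ 45.00°; |L| = 6√2 ℏ ≈ 8.485ℏ; Σ(L_z)² = 408 ℏ²

For m_l = 6: cos θ = 6/√72, θ ≈ 45.00°.
|L| = ℏ√(8·9) = 6√2 ℏ ≈ 8.485ℏ.
Σ m_l² = 408, so Σ(L_z)² = 408 ℏ².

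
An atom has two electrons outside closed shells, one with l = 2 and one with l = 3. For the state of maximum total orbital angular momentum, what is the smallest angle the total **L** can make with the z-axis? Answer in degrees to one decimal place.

Angular momentum addition gives L = |l₁ − l₂|, …, l₁ + l₂.
So L can be 1, 2, 3, 4, 5.
The maximum is L = 5, with |L_tot| = ℏ√(5·6) = √30 ℏ.
The minimum angle with z is arccos(5/√30) ≈ 24.1°.

θ_min ≈ 24.1°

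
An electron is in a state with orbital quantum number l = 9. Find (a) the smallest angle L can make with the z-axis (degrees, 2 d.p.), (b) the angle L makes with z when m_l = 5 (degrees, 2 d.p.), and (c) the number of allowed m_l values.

cos θ_min = 9/√90, so θ_min ≈ 18.43°.
For m_l = 5: cos θ = 5/√90, θ ≈ 58.19°.
There are 2l+1 = 19 values of m_l.

θ_min ≈ 18.43°; θ(m_l=5) ≈ 58.19°; 19 values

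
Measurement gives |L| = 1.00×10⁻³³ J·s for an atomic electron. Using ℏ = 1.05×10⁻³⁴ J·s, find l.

l = 9

|L|/ℏ = (1.00×10⁻³³)/(1.05×10⁻³⁴) ≈ 9.524.
Set l(l+1) = 90.70; the integer solution is l = 9.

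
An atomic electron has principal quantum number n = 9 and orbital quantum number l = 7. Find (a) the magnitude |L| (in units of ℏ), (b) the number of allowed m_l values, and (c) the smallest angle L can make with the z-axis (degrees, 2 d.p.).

|L| = ℏ√(7·8) = 2√14 ℏ ≈ 7.483ℏ.
There are 2l+1 = 15 values of m_l.
cos θ_min = 7/√56, so θ_min ≈ 20.70°.

|L| = 2√14 ℏ ≈ 7.483ℏ; 15 values; θ_min ≈ 20.70°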